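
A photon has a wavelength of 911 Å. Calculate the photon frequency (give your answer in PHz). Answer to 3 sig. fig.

Convert to SI: λ = 911 Å = 9.11 × 10^-8 m.
For a photon f = c/λ, so f = 3.291 × 10^15 Hz.
Converting to PHz: f = 3.291 PHz ≈ 3.29 PHz.

3.29 PHz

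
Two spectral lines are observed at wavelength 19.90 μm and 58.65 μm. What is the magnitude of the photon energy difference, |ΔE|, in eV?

Using E = hc/λ: E₁ = 9.9821 × 10^-21 J, E₂ = 3.3869 × 10^-21 J.
|ΔE| = |9.9821 × 10^-21 − 3.3869 × 10^-21| = 6.60 × 10^-21 J = 0.0412 eV.

0.0412 eV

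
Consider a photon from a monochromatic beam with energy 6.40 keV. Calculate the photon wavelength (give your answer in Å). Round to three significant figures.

In SI units: E = 6.40 keV = 1.0254·10^-15 J.
Since λ = hc/E for a photon, λ = 1.937·10^-10 m.
Converting to Å: λ = 1.937 Å ≈ 1.94 Å.

1.94 Å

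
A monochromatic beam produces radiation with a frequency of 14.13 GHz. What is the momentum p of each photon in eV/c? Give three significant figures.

(h = 6.62607015 × 10^-34 J·s, c = 2.99792458 × 10^8 m/s, 1 eV = 1.602176634 × 10^-19 J.)
Convert to SI: f = 14.13 GHz = 1.413 × 10^10 Hz.
Apply p = hf/c: p = 3.123 × 10^-32 kg·m/s.
Converting to eV/c: p = 5.844 × 10^-5 eV/c ≈ 5.84 × 10^-5 eV/c.

5.84 × 10^-5 eV/c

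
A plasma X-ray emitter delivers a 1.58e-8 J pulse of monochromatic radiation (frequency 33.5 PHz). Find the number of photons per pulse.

7.12e8 photons

Per-photon energy: E = 2.220e-17 J (from frequency = 33.5 PHz).
N = E_total / E_photon = 1.58e-8 J / 2.220e-17 J = 7.12e8.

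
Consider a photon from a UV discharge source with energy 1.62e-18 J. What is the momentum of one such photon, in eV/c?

10.1 eV/c

For a photon p = E/c, so p = 5.404e-27 kg·m/s.
Converting to eV/c: p = 10.11 eV/c ≈ 10.1 eV/c.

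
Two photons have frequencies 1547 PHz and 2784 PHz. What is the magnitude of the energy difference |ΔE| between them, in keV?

Using E = hf: E₁ = 1.0251 × 10^-15 J, E₂ = 1.8447 × 10^-15 J.
|ΔE| = |1.0251 × 10^-15 − 1.8447 × 10^-15| = 8.20 × 10^-16 J = 5.12 keV.

5.12 keV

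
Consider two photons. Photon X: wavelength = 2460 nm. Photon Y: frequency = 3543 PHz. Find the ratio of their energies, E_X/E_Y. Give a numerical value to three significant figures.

E_X = 8.075 × 10^-20 J (from wavelength = 2460 nm, via E = hc/λ).
E_Y = 2.348 × 10^-15 J (from frequency = 3543 PHz, via E = hf).
Ratio = 8.075 × 10^-20 / 2.348 × 10^-15 = 3.44 × 10^-5.

3.44 × 10^-5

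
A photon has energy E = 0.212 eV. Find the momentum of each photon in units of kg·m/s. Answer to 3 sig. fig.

Use c = 2.99792458e8 m/s, 1 eV = 1.602176634e-19 J.
First convert: E = 0.212 eV = 3.3966e-20 J.
For a photon p = E/c, so p = 1.133e-28 kg·m/s.
So p ≈ 1.13e-28 kg·m/s.

1.13e-28 kg·m/s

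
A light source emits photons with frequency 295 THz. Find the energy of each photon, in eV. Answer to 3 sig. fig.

1.22 eV

Convert to SI: f = 295 THz = 2.95 × 10^14 Hz.
For a photon E = hf, so E = 1.955 × 10^-19 J.
Converting to eV: E = 1.220 eV ≈ 1.22 eV.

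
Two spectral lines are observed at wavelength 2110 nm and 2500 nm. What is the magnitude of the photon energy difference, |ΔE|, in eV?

0.0917 eV

Using E = hc/λ: E₁ = 9.414 × 10^-20 J, E₂ = 7.946 × 10^-20 J.
|ΔE| = |9.414 × 10^-20 − 7.946 × 10^-20| = 1.47 × 10^-20 J = 0.0917 eV.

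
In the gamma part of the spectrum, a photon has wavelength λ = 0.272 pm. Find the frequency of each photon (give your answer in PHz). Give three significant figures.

1.10 × 10^6 PHz

First convert: λ = 0.272 pm = 2.72 × 10^-13 m.
Since f = c/λ for a photon, f = 1.102 × 10^21 Hz.
Converting to PHz: f = 1.102 × 10^6 PHz ≈ 1.10 × 10^6 PHz.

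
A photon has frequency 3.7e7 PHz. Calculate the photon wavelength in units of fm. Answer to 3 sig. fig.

Take c = 2.99792458e8 m/s.
First convert: f = 3.7e7 PHz = 3.7e22 Hz.
Since λ = c/f for a photon, λ = 8.102e-15 m.
Converting to fm: λ = 8.102 fm ≈ 8.10 fm.

8.10 fm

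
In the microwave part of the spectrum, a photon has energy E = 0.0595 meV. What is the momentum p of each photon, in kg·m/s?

3.18 × 10^-32 kg·m/s

Convert to SI: E = 0.0595 meV = 9.5330 × 10^-24 J.
Since p = E/c for a photon, p = 3.180 × 10^-32 kg·m/s.
So p ≈ 3.18 × 10^-32 kg·m/s.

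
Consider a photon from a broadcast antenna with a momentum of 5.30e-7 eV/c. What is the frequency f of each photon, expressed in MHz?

Use h = 6.62607015e-34 J·s, c = 2.99792458e8 m/s, 1 eV = 1.602176634e-19 J.
First convert: p = 5.30e-7 eV/c = 2.8325e-34 kg·m/s.
For a photon f = pc/h, so f = 1.282e8 Hz.
Converting to MHz: f = 128.2 MHz ≈ 128 MHz.

128 MHz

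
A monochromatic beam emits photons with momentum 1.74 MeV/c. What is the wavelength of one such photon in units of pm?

0.713 pm

Convert to SI: p = 1.74 MeV/c = 9.2991e-22 kg·m/s.
The photon relation is λ = h/p, giving λ = 7.126e-13 m.
Converting to pm: λ = 0.7126 pm ≈ 0.713 pm.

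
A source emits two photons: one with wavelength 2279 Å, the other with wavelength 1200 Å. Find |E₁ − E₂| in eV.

Using E = hc/λ: E₁ = 8.7163e-19 J, E₂ = 1.6554e-18 J.
|ΔE| = |8.7163e-19 − 1.6554e-18| = 7.84e-19 J = 4.89 eV.

4.89 eV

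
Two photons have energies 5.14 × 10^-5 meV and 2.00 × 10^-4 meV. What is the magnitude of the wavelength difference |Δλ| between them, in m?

17.9 m

Using λ = hc/E: λ₁ = 24.12 m, λ₂ = 6.199 m.
|Δλ| = |24.12 − 6.199| = 17.9 m.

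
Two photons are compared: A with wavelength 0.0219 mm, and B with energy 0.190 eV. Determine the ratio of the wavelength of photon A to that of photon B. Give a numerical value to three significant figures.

3.36

λ_A = 2.190e-5 m (from wavelength = 0.0219 mm, via λ given directly).
λ_B = 6.525e-6 m (from energy = 0.190 eV, via λ = hc/E).
Ratio = 2.190e-5 / 6.525e-6 = 3.36.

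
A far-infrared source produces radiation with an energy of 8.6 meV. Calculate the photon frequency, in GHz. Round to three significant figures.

2080 GHz

First convert: E = 8.6 meV = 1.3779·10^-21 J.
Apply f = E/h: f = 2.079·10^12 Hz.
Converting to GHz: f = 2079 GHz ≈ 2080 GHz.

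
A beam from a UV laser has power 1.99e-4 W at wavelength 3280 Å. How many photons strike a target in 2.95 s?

Total energy: E_total = P·t = 1.99e-4 × 2.95 = 5.871e-4 J.
Per-photon energy: E = 6.056e-19 J.
N = E_total / E_photon = 9.69e14.

9.69e14 photons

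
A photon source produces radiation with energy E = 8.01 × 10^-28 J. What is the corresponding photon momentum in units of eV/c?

Use c = 2.99792458 × 10^8 m/s, 1 eV = 1.602176634 × 10^-19 J.
For a photon p = E/c, so p = 2.672 × 10^-36 kg·m/s.
Converting to eV/c: p = 4.999 × 10^-9 eV/c ≈ 5.00 × 10^-9 eV/c.

5.00 × 10^-9 eV/c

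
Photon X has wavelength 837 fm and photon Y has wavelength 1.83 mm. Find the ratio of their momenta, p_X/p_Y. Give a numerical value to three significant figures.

p_X = 7.916 × 10^-22 kg·m/s (from wavelength = 837 fm, via p = h/λ).
p_Y = 3.621 × 10^-31 kg·m/s (from wavelength = 1.83 mm, via p = h/λ).
Ratio = 7.916 × 10^-22 / 3.621 × 10^-31 = 2.19 × 10^9.

2.19 × 10^9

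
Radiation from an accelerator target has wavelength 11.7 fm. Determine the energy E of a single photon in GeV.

(h = 6.62607015e-34 J·s, c = 2.99792458e8 m/s, 1 eV = 1.602176634e-19 J.)
Convert to SI: λ = 11.7 fm = 1.17e-14 m.
The photon relation is E = hc/λ, giving E = 1.698e-11 J.
Converting to GeV: E = 0.1060 GeV ≈ 0.106 GeV.

0.106 GeV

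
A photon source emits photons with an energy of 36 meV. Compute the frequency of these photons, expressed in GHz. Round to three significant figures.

Take h = 6.62607015·10^-34 J·s, 1 eV = 1.602176634·10^-19 J.
First convert: E = 36 meV = 5.7678·10^-21 J.
For a photon f = E/h, so f = 8.705·10^12 Hz.
Converting to GHz: f = 8705 GHz ≈ 8700 GHz.

8700 GHz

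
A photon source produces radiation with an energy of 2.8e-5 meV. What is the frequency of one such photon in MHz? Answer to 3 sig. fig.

6.77 MHz

First convert: E = 2.8e-5 meV = 4.4861e-27 J.
The photon relation is f = E/h, giving f = 6.770e6 Hz.
Converting to MHz: f = 6.770 MHz ≈ 6.77 MHz.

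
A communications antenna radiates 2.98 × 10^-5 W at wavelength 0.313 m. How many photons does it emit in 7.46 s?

3.50 × 10^20 photons

Total energy: E_total = P·t = 2.98 × 10^-5 × 7.46 = 2.223 × 10^-4 J.
Per-photon energy: E = 6.346 × 10^-25 J.
N = E_total / E_photon = 3.50 × 10^20.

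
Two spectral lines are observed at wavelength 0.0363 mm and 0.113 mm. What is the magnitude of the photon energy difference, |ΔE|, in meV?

Using E = hc/λ: E₁ = 5.472 × 10^-21 J, E₂ = 1.758 × 10^-21 J.
|ΔE| = |5.472 × 10^-21 − 1.758 × 10^-21| = 3.71 × 10^-21 J = 23.2 meV.

23.2 meV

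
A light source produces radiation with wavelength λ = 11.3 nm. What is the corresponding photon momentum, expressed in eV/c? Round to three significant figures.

110 eV/c

(h = 6.62607015e-34 J·s, c = 2.99792458e8 m/s, 1 eV = 1.602176634e-19 J.)
First convert: λ = 11.3 nm = 1.13e-8 m.
Apply p = h/λ: p = 5.864e-26 kg·m/s.
Converting to eV/c: p = 109.7 eV/c ≈ 110 eV/c.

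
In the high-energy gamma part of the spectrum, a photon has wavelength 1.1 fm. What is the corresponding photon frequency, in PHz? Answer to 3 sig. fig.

Convert to SI: λ = 1.1 fm = 1.1 × 10^-15 m.
For a photon f = c/λ, so f = 2.725 × 10^23 Hz.
Converting to PHz: f = 2.725 × 10^8 PHz ≈ 2.73 × 10^8 PHz.

2.73 × 10^8 PHz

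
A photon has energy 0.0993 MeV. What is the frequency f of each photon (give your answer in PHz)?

2.40 × 10^4 PHz

(h = 6.62607015 × 10^-34 J·s, 1 eV = 1.602176634 × 10^-19 J.)
In SI units: E = 0.0993 MeV = 1.5910 × 10^-14 J.
For a photon f = E/h, so f = 2.401 × 10^19 Hz.
Converting to PHz: f = 24010 PHz ≈ 2.40 × 10^4 PHz.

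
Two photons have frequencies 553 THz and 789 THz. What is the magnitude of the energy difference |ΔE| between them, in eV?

Using E = hf: E₁ = 3.664e-19 J, E₂ = 5.228e-19 J.
|ΔE| = |3.664e-19 − 5.228e-19| = 1.56e-19 J = 0.976 eV.

0.976 eV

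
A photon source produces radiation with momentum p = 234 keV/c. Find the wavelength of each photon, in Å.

First convert: p = 234 keV/c = 1.2506 × 10^-22 kg·m/s.
Since λ = h/p for a photon, λ = 5.298 × 10^-12 m.
Converting to Å: λ = 0.05298 Å ≈ 0.0530 Å.

0.0530 Å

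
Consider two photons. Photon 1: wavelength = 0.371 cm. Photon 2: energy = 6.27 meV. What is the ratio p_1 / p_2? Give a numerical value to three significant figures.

0.0533

p_1 = 1.786 × 10^-31 kg·m/s (from wavelength = 0.371 cm, via p = h/λ).
p_2 = 3.351 × 10^-30 kg·m/s (from energy = 6.27 meV, via p = E/c).
Ratio = 1.786 × 10^-31 / 3.351 × 10^-30 = 0.0533.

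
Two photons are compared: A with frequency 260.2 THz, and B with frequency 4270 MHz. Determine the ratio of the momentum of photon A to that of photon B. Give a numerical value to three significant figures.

6.09·10^4

p_A = 5.751·10^-28 kg·m/s (from frequency = 260.2 THz, via p = hf/c).
p_B = 9.438·10^-33 kg·m/s (from frequency = 4270 MHz, via p = hf/c).
Ratio = 5.751·10^-28 / 9.438·10^-33 = 6.09·10^4.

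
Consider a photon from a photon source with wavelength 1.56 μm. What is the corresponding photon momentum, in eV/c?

0.795 eV/c

First convert: λ = 1.56 μm = 1.56e-6 m.
Apply p = h/λ: p = 4.247e-28 kg·m/s.
Converting to eV/c: p = 0.7948 eV/c ≈ 0.795 eV/c.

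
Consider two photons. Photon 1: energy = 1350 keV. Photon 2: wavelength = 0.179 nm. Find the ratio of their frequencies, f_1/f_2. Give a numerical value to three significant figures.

195

f_1 = 3.264 × 10^20 Hz (from energy = 1350 keV, via f = E/h).
f_2 = 1.675 × 10^18 Hz (from wavelength = 0.179 nm, via f = c/λ).
Ratio = 3.264 × 10^20 / 1.675 × 10^18 = 195.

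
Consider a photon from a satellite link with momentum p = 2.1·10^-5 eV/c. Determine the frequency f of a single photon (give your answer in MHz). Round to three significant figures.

5080 MHz

Convert to SI: p = 2.1·10^-5 eV/c = 1.1223·10^-32 kg·m/s.
The photon relation is f = pc/h, giving f = 5.078·10^9 Hz.
Converting to MHz: f = 5078 MHz ≈ 5080 MHz.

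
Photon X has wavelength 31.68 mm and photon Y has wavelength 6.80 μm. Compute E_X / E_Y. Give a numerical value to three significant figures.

2.15e-4

E_X = 6.270e-24 J (from wavelength = 31.68 mm, via E = hc/λ).
E_Y = 2.921e-20 J (from wavelength = 6.80 μm, via E = hc/λ).
Ratio = 6.270e-24 / 2.921e-20 = 2.15e-4.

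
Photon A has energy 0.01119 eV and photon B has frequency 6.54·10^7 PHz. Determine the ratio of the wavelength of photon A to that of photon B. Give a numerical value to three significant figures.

λ_A = 1.108·10^-4 m (from energy = 0.01119 eV, via λ = hc/E).
λ_B = 4.584·10^-15 m (from frequency = 6.54·10^7 PHz, via λ = c/f).
Ratio = 1.108·10^-4 / 4.584·10^-15 = 2.42·10^10.

2.42·10^10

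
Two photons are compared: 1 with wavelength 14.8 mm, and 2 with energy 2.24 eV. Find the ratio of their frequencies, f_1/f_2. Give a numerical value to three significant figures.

f_1 = 2.026e10 Hz (from wavelength = 14.8 mm, via f = c/λ).
f_2 = 5.416e14 Hz (from energy = 2.24 eV, via f = E/h).
Ratio = 2.026e10 / 5.416e14 = 3.74e-5.

3.74e-5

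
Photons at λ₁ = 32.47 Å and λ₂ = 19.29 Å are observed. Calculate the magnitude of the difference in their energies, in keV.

0.261 keV

Using E = hc/λ: E₁ = 6.1178e-17 J, E₂ = 1.0298e-16 J.
|ΔE| = |6.1178e-17 − 1.0298e-16| = 4.18e-17 J = 0.261 keV.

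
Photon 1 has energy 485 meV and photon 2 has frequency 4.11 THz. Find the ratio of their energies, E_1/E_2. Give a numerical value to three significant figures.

E_1 = 7.771·10^-20 J (from energy = 485 meV, via E given directly).
E_2 = 2.723·10^-21 J (from frequency = 4.11 THz, via E = hf).
Ratio = 7.771·10^-20 / 2.723·10^-21 = 28.5.

28.5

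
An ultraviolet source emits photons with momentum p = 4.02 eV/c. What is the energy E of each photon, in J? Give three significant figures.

6.44e-19 J

(c = 2.99792458e8 m/s, 1 eV = 1.602176634e-19 J.)
Convert to SI: p = 4.02 eV/c = 2.1484e-27 kg·m/s.
Apply E = pc: E = 6.441e-19 J.
So E ≈ 6.44e-19 J.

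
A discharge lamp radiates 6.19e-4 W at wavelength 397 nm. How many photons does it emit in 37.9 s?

4.69e16 photons

Total energy: E_total = P·t = 6.19e-4 × 37.9 = 0.02346 J.
Per-photon energy: E = 5.004e-19 J.
N = E_total / E_photon = 4.69e16.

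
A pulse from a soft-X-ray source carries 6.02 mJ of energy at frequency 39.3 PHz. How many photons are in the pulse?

2.31e14 photons

Per-photon energy: E = 2.604e-17 J (from frequency = 39.3 PHz).
N = E_total / E_photon = 0.00602 J / 2.604e-17 J = 2.31e14.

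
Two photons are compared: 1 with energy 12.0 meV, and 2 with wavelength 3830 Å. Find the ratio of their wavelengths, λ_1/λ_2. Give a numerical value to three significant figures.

270

λ_1 = 1.033 × 10^-4 m (from energy = 12.0 meV, via λ = hc/E).
λ_2 = 3.830 × 10^-7 m (from wavelength = 3830 Å, via λ given directly).
Ratio = 1.033 × 10^-4 / 3.830 × 10^-7 = 270.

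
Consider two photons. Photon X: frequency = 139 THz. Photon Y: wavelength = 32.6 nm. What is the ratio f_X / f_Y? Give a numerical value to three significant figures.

f_X = 1.390 × 10^14 Hz (from frequency = 139 THz, via f given directly).
f_Y = 9.196 × 10^15 Hz (from wavelength = 32.6 nm, via f = c/λ).
Ratio = 1.390 × 10^14 / 9.196 × 10^15 = 0.0151.

0.0151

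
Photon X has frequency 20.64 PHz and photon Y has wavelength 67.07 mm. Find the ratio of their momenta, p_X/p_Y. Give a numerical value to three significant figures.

4.62e6

p_X = 4.562e-26 kg·m/s (from frequency = 20.64 PHz, via p = hf/c).
p_Y = 9.879e-33 kg·m/s (from wavelength = 67.07 mm, via p = h/λ).
Ratio = 4.562e-26 / 9.879e-33 = 4.62e6.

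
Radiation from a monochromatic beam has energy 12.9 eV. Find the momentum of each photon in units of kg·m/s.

6.89e-27 kg·m/s

In SI units: E = 12.9 eV = 2.0668e-18 J.
The photon relation is p = E/c, giving p = 6.894e-27 kg·m/s.
So p ≈ 6.89e-27 kg·m/s.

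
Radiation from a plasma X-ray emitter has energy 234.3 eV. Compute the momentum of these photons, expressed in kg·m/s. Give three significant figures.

1.25 × 10^-25 kg·m/s

Take c = 2.99792458 × 10^8 m/s, 1 eV = 1.602176634 × 10^-19 J.
In SI units: E = 234.3 eV = 3.7539 × 10^-17 J.
For a photon p = E/c, so p = 1.252 × 10^-25 kg·m/s.
So p ≈ 1.25 × 10^-25 kg·m/s.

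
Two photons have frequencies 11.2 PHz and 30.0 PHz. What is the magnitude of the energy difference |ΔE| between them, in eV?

77.8 eV

Using E = hf: E₁ = 7.421e-18 J, E₂ = 1.988e-17 J.
|ΔE| = |7.421e-18 − 1.988e-17| = 1.25e-17 J = 77.8 eV.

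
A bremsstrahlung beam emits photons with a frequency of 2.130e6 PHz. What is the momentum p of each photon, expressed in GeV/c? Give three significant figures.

8.81e-3 GeV/c

Convert to SI: f = 2.130e6 PHz = 2.130e21 Hz.
Apply p = hf/c: p = 4.708e-21 kg·m/s.
Converting to GeV/c: p = 0.008809 GeV/c ≈ 8.81e-3 GeV/c.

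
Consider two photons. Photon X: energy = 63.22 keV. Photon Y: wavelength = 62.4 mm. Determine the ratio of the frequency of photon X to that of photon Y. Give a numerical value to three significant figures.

3.18 × 10^9

f_X = 1.529 × 10^19 Hz (from energy = 63.22 keV, via f = E/h).
f_Y = 4.804 × 10^9 Hz (from wavelength = 62.4 mm, via f = c/λ).
Ratio = 1.529 × 10^19 / 4.804 × 10^9 = 3.18 × 10^9.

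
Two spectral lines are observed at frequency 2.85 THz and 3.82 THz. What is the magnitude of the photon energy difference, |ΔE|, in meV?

4.01 meV

Using E = hf: E₁ = 1.888 × 10^-21 J, E₂ = 2.531 × 10^-21 J.
|ΔE| = |1.888 × 10^-21 − 2.531 × 10^-21| = 6.43 × 10^-22 J = 4.01 meV.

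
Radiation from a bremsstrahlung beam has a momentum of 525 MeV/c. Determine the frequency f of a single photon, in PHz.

1.27 × 10^8 PHz

(h = 6.62607015 × 10^-34 J·s, c = 2.99792458 × 10^8 m/s, 1 eV = 1.602176634 × 10^-19 J.)
In SI units: p = 525 MeV/c = 2.8058 × 10^-19 kg·m/s.
Since f = pc/h for a photon, f = 1.269 × 10^23 Hz.
Converting to PHz: f = 1.269 × 10^8 PHz ≈ 1.27 × 10^8 PHz.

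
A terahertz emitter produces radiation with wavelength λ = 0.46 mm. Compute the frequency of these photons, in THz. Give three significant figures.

0.652 THz

Convert to SI: λ = 0.46 mm = 4.6 × 10^-4 m.
Since f = c/λ for a photon, f = 6.517 × 10^11 Hz.
Converting to THz: f = 0.6517 THz ≈ 0.652 THz.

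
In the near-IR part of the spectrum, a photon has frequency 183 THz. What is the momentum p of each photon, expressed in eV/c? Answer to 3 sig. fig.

Take h = 6.62607015·10^-34 J·s, c = 2.99792458·10^8 m/s, 1 eV = 1.602176634·10^-19 J.
Convert to SI: f = 183 THz = 1.83·10^14 Hz.
Since p = hf/c for a photon, p = 4.045·10^-28 kg·m/s.
Converting to eV/c: p = 0.7568 eV/c ≈ 0.757 eV/c.

0.757 eV/c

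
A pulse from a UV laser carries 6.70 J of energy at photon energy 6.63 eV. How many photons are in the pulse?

6.31·10^18 photons

Per-photon energy: E = 1.062·10^-18 J (from energy = 6.63 eV).
N = E_total / E_photon = 6.70 J / 1.062·10^-18 J = 6.31·10^18.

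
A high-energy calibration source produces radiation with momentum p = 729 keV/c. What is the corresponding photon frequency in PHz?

1.76 × 10^5 PHz

In SI units: p = 729 keV/c = 3.8960 × 10^-22 kg·m/s.
The photon relation is f = pc/h, giving f = 1.763 × 10^20 Hz.
Converting to PHz: f = 176300 PHz ≈ 1.76 × 10^5 PHz.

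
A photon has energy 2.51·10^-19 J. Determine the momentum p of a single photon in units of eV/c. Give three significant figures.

1.57 eV/c

Use c = 2.99792458·10^8 m/s, 1 eV = 1.602176634·10^-19 J.
Since p = E/c for a photon, p = 8.372·10^-28 kg·m/s.
Converting to eV/c: p = 1.567 eV/c ≈ 1.57 eV/c.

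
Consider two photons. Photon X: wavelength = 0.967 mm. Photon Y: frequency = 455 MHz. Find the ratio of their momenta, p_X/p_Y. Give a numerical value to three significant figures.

681

p_X = 6.852 × 10^-31 kg·m/s (from wavelength = 0.967 mm, via p = h/λ).
p_Y = 1.006 × 10^-33 kg·m/s (from frequency = 455 MHz, via p = hf/c).
Ratio = 6.852 × 10^-31 / 1.006 × 10^-33 = 681.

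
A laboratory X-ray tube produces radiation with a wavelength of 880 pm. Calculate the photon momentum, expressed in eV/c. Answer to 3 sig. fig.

(h = 6.62607015·10^-34 J·s, c = 2.99792458·10^8 m/s, 1 eV = 1.602176634·10^-19 J.)
First convert: λ = 880 pm = 8.8·10^-10 m.
The photon relation is p = h/λ, giving p = 7.530·10^-25 kg·m/s.
Converting to eV/c: p = 1409 eV/c ≈ 1410 eV/c.

1410 eV/c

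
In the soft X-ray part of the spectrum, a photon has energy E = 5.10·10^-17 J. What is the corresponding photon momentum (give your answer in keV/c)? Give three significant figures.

0.318 keV/c

(c = 2.99792458·10^8 m/s, 1 eV = 1.602176634·10^-19 J.)
Since p = E/c for a photon, p = 1.701·10^-25 kg·m/s.
Converting to keV/c: p = 0.3183 keV/c ≈ 0.318 keV/c.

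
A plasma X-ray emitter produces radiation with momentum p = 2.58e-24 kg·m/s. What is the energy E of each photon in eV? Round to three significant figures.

4830 eV

For a photon E = pc, so E = 7.735e-16 J.
Converting to eV: E = 4828 eV ≈ 4830 eV.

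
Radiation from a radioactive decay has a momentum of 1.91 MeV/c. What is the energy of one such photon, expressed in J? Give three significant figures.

(c = 2.99792458·10^8 m/s, 1 eV = 1.602176634·10^-19 J.)
Convert to SI: p = 1.91 MeV/c = 1.0208·10^-21 kg·m/s.
The photon relation is E = pc, giving E = 3.060·10^-13 J.
So E ≈ 3.06·10^-13 J.

3.06·10^-13 J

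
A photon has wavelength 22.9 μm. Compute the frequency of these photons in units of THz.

13.1 THz

Convert to SI: λ = 22.9 μm = 2.29 × 10^-5 m.
Since f = c/λ for a photon, f = 1.309 × 10^13 Hz.
Converting to THz: f = 13.09 THz ≈ 13.1 THz.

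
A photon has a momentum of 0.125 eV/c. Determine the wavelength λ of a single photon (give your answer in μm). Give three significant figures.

Convert to SI: p = 0.125 eV/c = 6.6804e-29 kg·m/s.
Apply λ = h/p: λ = 9.919e-6 m.
Converting to μm: λ = 9.919 μm ≈ 9.92 μm.

9.92 μm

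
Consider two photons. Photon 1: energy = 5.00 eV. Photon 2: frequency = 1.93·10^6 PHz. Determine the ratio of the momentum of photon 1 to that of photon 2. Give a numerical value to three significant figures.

p_1 = 2.672·10^-27 kg·m/s (from energy = 5.00 eV, via p = E/c).
p_2 = 4.266·10^-21 kg·m/s (from frequency = 1.93·10^6 PHz, via p = hf/c).
Ratio = 2.672·10^-27 / 4.266·10^-21 = 6.26·10^-7.

6.26·10^-7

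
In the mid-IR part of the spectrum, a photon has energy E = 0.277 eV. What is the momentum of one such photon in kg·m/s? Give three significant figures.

1.48 × 10^-28 kg·m/s

Take c = 2.99792458 × 10^8 m/s, 1 eV = 1.602176634 × 10^-19 J.
Convert to SI: E = 0.277 eV = 4.4380 × 10^-20 J.
Apply p = E/c: p = 1.480 × 10^-28 kg·m/s.
So p ≈ 1.48 × 10^-28 kg·m/s.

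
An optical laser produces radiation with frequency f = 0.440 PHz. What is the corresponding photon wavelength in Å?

(c = 2.99792458 × 10^8 m/s.)
Convert to SI: f = 0.440 PHz = 4.40 × 10^14 Hz.
Since λ = c/f for a photon, λ = 6.813 × 10^-7 m.
Converting to Å: λ = 6813 Å ≈ 6810 Å.

6810 Å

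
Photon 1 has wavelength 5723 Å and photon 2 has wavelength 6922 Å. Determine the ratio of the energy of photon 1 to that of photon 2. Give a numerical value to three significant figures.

E_1 = 3.471 × 10^-19 J (from wavelength = 5723 Å, via E = hc/λ).
E_2 = 2.870 × 10^-19 J (from wavelength = 6922 Å, via E = hc/λ).
Ratio = 3.471 × 10^-19 / 2.870 × 10^-19 = 1.21.

1.21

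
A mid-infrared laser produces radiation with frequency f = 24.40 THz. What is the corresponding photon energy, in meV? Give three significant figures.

101 meV

Use h = 6.62607015e-34 J·s, 1 eV = 1.602176634e-19 J.
First convert: f = 24.40 THz = 2.440e13 Hz.
Since E = hf for a photon, E = 1.617e-20 J.
Converting to meV: E = 100.9 meV ≈ 101 meV.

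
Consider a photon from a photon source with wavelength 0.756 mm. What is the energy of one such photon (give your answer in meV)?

Convert to SI: λ = 0.756 mm = 7.56 × 10^-4 m.
Since E = hc/λ for a photon, E = 2.628 × 10^-22 J.
Converting to meV: E = 1.640 meV ≈ 1.64 meV.

1.64 meV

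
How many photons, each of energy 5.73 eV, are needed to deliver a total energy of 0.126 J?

1.37·10^17 photons

Per-photon energy: E = 9.180·10^-19 J (from energy = 5.73 eV).
N = E_total / E_photon = 0.126 J / 9.180·10^-19 J = 1.37·10^17.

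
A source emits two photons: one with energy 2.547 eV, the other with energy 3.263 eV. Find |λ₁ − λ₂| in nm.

107 nm

Using λ = hc/E: λ₁ = 4.8679e-7 m, λ₂ = 3.7997e-7 m.
|Δλ| = |4.8679e-7 − 3.7997e-7| = 1.07e-7 m = 107 nm.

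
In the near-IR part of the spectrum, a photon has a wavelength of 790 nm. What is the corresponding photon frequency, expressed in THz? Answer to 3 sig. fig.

First convert: λ = 790 nm = 7.9e-7 m.
Since f = c/λ for a photon, f = 3.795e14 Hz.
Converting to THz: f = 379.5 THz ≈ 379 THz.

379 THz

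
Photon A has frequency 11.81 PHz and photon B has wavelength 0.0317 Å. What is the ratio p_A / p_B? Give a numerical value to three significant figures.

1.25 × 10^-4

p_A = 2.610 × 10^-26 kg·m/s (from frequency = 11.81 PHz, via p = hf/c).
p_B = 2.090 × 10^-22 kg·m/s (from wavelength = 0.0317 Å, via p = h/λ).
Ratio = 2.610 × 10^-26 / 2.090 × 10^-22 = 1.25 × 10^-4.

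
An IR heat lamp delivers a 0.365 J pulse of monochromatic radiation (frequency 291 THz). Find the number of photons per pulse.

Per-photon energy: E = 1.928 × 10^-19 J (from frequency = 291 THz).
N = E_total / E_photon = 0.365 J / 1.928 × 10^-19 J = 1.89 × 10^18.

1.89 × 10^18 photons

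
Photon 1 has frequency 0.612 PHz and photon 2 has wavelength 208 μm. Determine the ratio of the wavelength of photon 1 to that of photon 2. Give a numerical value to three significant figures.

2.36 × 10^-3

λ_1 = 4.899 × 10^-7 m (from frequency = 0.612 PHz, via λ = c/f).
λ_2 = 2.080 × 10^-4 m (from wavelength = 208 μm, via λ given directly).
Ratio = 4.899 × 10^-7 / 2.080 × 10^-4 = 2.36 × 10^-3.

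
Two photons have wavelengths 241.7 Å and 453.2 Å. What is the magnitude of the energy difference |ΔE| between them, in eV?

23.9 eV

Using E = hc/λ: E₁ = 8.2186·10^-18 J, E₂ = 4.3832·10^-18 J.
|ΔE| = |8.2186·10^-18 − 4.3832·10^-18| = 3.84·10^-18 J = 23.9 eV.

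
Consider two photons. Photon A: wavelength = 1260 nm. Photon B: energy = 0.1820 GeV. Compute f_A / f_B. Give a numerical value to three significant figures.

f_A = 2.379e14 Hz (from wavelength = 1260 nm, via f = c/λ).
f_B = 4.401e22 Hz (from energy = 0.1820 GeV, via f = E/h).
Ratio = 2.379e14 / 4.401e22 = 5.41e-9.

5.41e-9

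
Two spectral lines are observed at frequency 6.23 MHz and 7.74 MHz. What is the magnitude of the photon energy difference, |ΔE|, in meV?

6.24 × 10^-6 meV

Using E = hf: E₁ = 4.128 × 10^-27 J, E₂ = 5.129 × 10^-27 J.
|ΔE| = |4.128 × 10^-27 − 5.129 × 10^-27| = 1.00 × 10^-27 J = 6.24 × 10^-6 meV.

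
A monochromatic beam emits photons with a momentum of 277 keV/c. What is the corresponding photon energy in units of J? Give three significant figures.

4.44 × 10^-14 J

Take c = 2.99792458 × 10^8 m/s, 1 eV = 1.602176634 × 10^-19 J.
Convert to SI: p = 277 keV/c = 1.4804 × 10^-22 kg·m/s.
Apply E = pc: E = 4.438 × 10^-14 J.
So E ≈ 4.44 × 10^-14 J.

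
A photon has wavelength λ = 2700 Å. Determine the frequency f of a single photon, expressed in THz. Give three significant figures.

1110 THz

Use c = 2.99792458 × 10^8 m/s.
In SI units: λ = 2700 Å = 2.7 × 10^-7 m.
For a photon f = c/λ, so f = 1.110 × 10^15 Hz.
Converting to THz: f = 1110 THz ≈ 1110 THz.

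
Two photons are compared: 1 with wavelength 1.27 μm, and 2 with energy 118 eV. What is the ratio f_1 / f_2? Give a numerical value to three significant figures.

8.27 × 10^-3

f_1 = 2.361 × 10^14 Hz (from wavelength = 1.27 μm, via f = c/λ).
f_2 = 2.853 × 10^16 Hz (from energy = 118 eV, via f = E/h).
Ratio = 2.361 × 10^14 / 2.853 × 10^16 = 8.27 × 10^-3.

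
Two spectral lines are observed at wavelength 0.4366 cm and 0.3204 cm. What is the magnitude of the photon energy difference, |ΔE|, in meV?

Using E = hc/λ: E₁ = 4.5498 × 10^-23 J, E₂ = 6.1999 × 10^-23 J.
|ΔE| = |4.5498 × 10^-23 − 6.1999 × 10^-23| = 1.65 × 10^-23 J = 0.103 meV.

0.103 meV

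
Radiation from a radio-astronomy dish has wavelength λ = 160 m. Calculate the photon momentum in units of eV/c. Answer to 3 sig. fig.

7.75 × 10^-9 eV/c

(h = 6.62607015 × 10^-34 J·s, c = 2.99792458 × 10^8 m/s, 1 eV = 1.602176634 × 10^-19 J.)
Since p = h/λ for a photon, p = 4.141 × 10^-36 kg·m/s.
Converting to eV/c: p = 7.749 × 10^-9 eV/c ≈ 7.75 × 10^-9 eV/c.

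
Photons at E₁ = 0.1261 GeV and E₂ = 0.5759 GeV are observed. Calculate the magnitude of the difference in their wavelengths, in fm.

7.68 fm

Using λ = hc/E: λ₁ = 9.8322e-15 m, λ₂ = 2.1529e-15 m.
|Δλ| = |9.8322e-15 − 2.1529e-15| = 7.68e-15 m = 7.68 fm.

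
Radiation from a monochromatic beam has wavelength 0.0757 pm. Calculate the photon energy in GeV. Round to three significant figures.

0.0164 GeV

Take h = 6.62607015e-34 J·s, c = 2.99792458e8 m/s, 1 eV = 1.602176634e-19 J.
Convert to SI: λ = 0.0757 pm = 7.57e-14 m.
The photon relation is E = hc/λ, giving E = 2.624e-12 J.
Converting to GeV: E = 0.01638 GeV ≈ 0.0164 GeV.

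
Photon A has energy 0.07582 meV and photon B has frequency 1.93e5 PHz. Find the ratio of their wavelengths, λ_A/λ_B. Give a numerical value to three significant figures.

λ_A = 0.01635 m (from energy = 0.07582 meV, via λ = hc/E).
λ_B = 1.553e-12 m (from frequency = 1.93e5 PHz, via λ = c/f).
Ratio = 0.01635 / 1.553e-12 = 1.05e10.

1.05e10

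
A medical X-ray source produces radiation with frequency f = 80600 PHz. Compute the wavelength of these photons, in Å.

0.0372 Å

In SI units: f = 80600 PHz = 8.06e19 Hz.
For a photon λ = c/f, so λ = 3.720e-12 m.
Converting to Å: λ = 0.03720 Å ≈ 0.0372 Å.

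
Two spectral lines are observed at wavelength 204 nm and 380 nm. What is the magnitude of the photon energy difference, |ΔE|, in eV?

Using E = hc/λ: E₁ = 9.737 × 10^-19 J, E₂ = 5.227 × 10^-19 J.
|ΔE| = |9.737 × 10^-19 − 5.227 × 10^-19| = 4.51 × 10^-19 J = 2.81 eV.

2.81 eV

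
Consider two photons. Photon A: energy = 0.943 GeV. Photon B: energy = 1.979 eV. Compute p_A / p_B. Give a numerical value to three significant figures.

4.77 × 10^8

p_A = 5.040 × 10^-19 kg·m/s (from energy = 0.943 GeV, via p = E/c).
p_B = 1.058 × 10^-27 kg·m/s (from energy = 1.979 eV, via p = E/c).
Ratio = 5.040 × 10^-19 / 1.058 × 10^-27 = 4.77 × 10^8.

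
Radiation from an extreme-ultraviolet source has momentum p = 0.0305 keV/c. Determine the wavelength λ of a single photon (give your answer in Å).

407 Å

Take h = 6.62607015e-34 J·s, c = 2.99792458e8 m/s, 1 eV = 1.602176634e-19 J.
Convert to SI: p = 0.0305 keV/c = 1.6300e-26 kg·m/s.
Since λ = h/p for a photon, λ = 4.065e-8 m.
Converting to Å: λ = 406.5 Å ≈ 407 Å.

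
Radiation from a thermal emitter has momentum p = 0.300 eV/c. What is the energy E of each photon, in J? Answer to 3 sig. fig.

4.81e-20 J

(c = 2.99792458e8 m/s, 1 eV = 1.602176634e-19 J.)
Convert to SI: p = 0.300 eV/c = 1.6033e-28 kg·m/s.
Since E = pc for a photon, E = 4.807e-20 J.
So E ≈ 4.81e-20 J.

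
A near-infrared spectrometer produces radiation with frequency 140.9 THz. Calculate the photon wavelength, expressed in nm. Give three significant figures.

Use c = 2.99792458e8 m/s.
In SI units: f = 140.9 THz = 1.409e14 Hz.
Apply λ = c/f: λ = 2.128e-6 m.
Converting to nm: λ = 2128 nm ≈ 2130 nm.

2130 nm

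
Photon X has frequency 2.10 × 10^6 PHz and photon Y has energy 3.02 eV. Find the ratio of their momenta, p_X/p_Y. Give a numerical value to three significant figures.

2.88 × 10^6

p_X = 4.641 × 10^-21 kg·m/s (from frequency = 2.10 × 10^6 PHz, via p = hf/c).
p_Y = 1.614 × 10^-27 kg·m/s (from energy = 3.02 eV, via p = E/c).
Ratio = 4.641 × 10^-21 / 1.614 × 10^-27 = 2.88 × 10^6.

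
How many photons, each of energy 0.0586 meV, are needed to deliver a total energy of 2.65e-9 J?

2.82e14 photons

Per-photon energy: E = 9.389e-24 J (from energy = 0.0586 meV).
N = E_total / E_photon = 2.65e-9 J / 9.389e-24 J = 2.82e14.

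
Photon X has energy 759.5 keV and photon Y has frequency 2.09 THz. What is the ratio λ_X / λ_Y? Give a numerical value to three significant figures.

1.14 × 10^-8

λ_X = 1.632 × 10^-12 m (from energy = 759.5 keV, via λ = hc/E).
λ_Y = 1.434 × 10^-4 m (from frequency = 2.09 THz, via λ = c/f).
Ratio = 1.632 × 10^-12 / 1.434 × 10^-4 = 1.14 × 10^-8.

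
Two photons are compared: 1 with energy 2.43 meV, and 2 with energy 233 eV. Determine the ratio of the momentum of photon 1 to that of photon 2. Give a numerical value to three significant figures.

p_1 = 1.299 × 10^-30 kg·m/s (from energy = 2.43 meV, via p = E/c).
p_2 = 1.245 × 10^-25 kg·m/s (from energy = 233 eV, via p = E/c).
Ratio = 1.299 × 10^-30 / 1.245 × 10^-25 = 1.04 × 10^-5.

1.04 × 10^-5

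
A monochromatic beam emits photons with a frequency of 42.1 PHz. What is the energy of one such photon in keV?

0.174 keV

First convert: f = 42.1 PHz = 4.21 × 10^16 Hz.
Since E = hf for a photon, E = 2.790 × 10^-17 J.
Converting to keV: E = 0.1741 keV ≈ 0.174 keV.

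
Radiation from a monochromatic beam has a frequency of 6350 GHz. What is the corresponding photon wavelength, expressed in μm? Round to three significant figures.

47.2 μm

In SI units: f = 6350 GHz = 6.35e12 Hz.
For a photon λ = c/f, so λ = 4.721e-5 m.
Converting to μm: λ = 47.21 μm ≈ 47.2 μm.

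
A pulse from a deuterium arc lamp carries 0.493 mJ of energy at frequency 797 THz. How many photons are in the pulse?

Per-photon energy: E = 5.281e-19 J (from frequency = 797 THz).
N = E_total / E_photon = 4.93e-4 J / 5.281e-19 J = 9.34e14.

9.34e14 photons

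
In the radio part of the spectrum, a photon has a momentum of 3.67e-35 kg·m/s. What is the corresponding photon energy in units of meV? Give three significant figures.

6.87e-5 meV

Since E = pc for a photon, E = 1.100e-26 J.
Converting to meV: E = 6.867e-5 meV ≈ 6.87e-5 meV.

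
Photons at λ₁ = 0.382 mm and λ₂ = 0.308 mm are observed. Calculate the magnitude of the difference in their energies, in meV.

0.780 meV

Using E = hc/λ: E₁ = 5.200 × 10^-22 J, E₂ = 6.449 × 10^-22 J.
|ΔE| = |5.200 × 10^-22 − 6.449 × 10^-22| = 1.25 × 10^-22 J = 0.780 meV.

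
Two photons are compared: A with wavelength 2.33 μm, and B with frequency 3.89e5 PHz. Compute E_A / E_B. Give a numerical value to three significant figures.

3.31e-7

E_A = 8.526e-20 J (from wavelength = 2.33 μm, via E = hc/λ).
E_B = 2.578e-13 J (from frequency = 3.89e5 PHz, via E = hf).
Ratio = 8.526e-20 / 2.578e-13 = 3.31e-7.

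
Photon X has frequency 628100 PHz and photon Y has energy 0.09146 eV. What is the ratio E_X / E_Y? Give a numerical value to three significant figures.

E_X = 4.162·10^-13 J (from frequency = 628100 PHz, via E = hf).
E_Y = 1.465·10^-20 J (from energy = 0.09146 eV, via E given directly).
Ratio = 4.162·10^-13 / 1.465·10^-20 = 2.84·10^7.

2.84·10^7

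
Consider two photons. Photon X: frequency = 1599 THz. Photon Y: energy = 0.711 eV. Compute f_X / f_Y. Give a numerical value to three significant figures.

9.30

f_X = 1.599·10^15 Hz (from frequency = 1599 THz, via f given directly).
f_Y = 1.719·10^14 Hz (from energy = 0.711 eV, via f = E/h).
Ratio = 1.599·10^15 / 1.719·10^14 = 9.30.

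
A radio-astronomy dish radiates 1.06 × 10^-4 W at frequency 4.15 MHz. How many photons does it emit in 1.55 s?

5.97 × 10^22 photons

Total energy: E_total = P·t = 1.06 × 10^-4 × 1.55 = 1.643 × 10^-4 J.
Per-photon energy: E = 2.750 × 10^-27 J.
N = E_total / E_photon = 5.97 × 10^22.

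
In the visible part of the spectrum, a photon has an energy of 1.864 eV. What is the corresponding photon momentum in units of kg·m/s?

Take c = 2.99792458e8 m/s, 1 eV = 1.602176634e-19 J.
In SI units: E = 1.864 eV = 2.9865e-19 J.
The photon relation is p = E/c, giving p = 9.962e-28 kg·m/s.
So p ≈ 9.96e-28 kg·m/s.

9.96e-28 kg·m/s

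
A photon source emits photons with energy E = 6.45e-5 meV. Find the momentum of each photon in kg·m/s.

Convert to SI: E = 6.45e-5 meV = 1.0334e-26 J.
Apply p = E/c: p = 3.447e-35 kg·m/s.
So p ≈ 3.45e-35 kg·m/s.

3.45e-35 kg·m/s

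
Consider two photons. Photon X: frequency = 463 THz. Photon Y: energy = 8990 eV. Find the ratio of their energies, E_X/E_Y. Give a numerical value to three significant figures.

2.13e-4

E_X = 3.068e-19 J (from frequency = 463 THz, via E = hf).
E_Y = 1.440e-15 J (from energy = 8990 eV, via E given directly).
Ratio = 3.068e-19 / 1.440e-15 = 2.13e-4.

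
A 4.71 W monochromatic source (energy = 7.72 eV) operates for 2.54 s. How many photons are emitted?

Total energy: E_total = P·t = 4.71 × 2.54 = 11.96 J.
Per-photon energy: E = 1.237e-18 J.
N = E_total / E_photon = 9.67e18.

9.67e18 photons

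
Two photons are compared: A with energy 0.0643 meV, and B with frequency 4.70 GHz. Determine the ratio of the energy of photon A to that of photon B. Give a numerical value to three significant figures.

3.31

E_A = 1.030 × 10^-23 J (from energy = 0.0643 meV, via E given directly).
E_B = 3.114 × 10^-24 J (from frequency = 4.70 GHz, via E = hf).
Ratio = 1.030 × 10^-23 / 3.114 × 10^-24 = 3.31.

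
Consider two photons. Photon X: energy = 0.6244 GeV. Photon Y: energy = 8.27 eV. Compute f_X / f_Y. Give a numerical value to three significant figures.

7.55 × 10^7

f_X = 1.510 × 10^23 Hz (from energy = 0.6244 GeV, via f = E/h).
f_Y = 2.000 × 10^15 Hz (from energy = 8.27 eV, via f = E/h).
Ratio = 1.510 × 10^23 / 2.000 × 10^15 = 7.55 × 10^7.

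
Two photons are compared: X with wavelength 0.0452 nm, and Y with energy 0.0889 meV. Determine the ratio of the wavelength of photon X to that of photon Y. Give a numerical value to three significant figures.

λ_X = 4.520e-11 m (from wavelength = 0.0452 nm, via λ given directly).
λ_Y = 0.01395 m (from energy = 0.0889 meV, via λ = hc/E).
Ratio = 4.520e-11 / 0.01395 = 3.24e-9.

3.24e-9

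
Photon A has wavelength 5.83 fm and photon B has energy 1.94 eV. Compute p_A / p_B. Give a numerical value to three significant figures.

p_A = 1.137e-19 kg·m/s (from wavelength = 5.83 fm, via p = h/λ).
p_B = 1.037e-27 kg·m/s (from energy = 1.94 eV, via p = E/c).
Ratio = 1.137e-19 / 1.037e-27 = 1.10e8.

1.10e8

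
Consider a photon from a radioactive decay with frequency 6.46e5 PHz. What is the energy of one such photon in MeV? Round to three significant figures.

2.67 MeV

In SI units: f = 6.46e5 PHz = 6.46e20 Hz.
Apply E = hf: E = 4.280e-13 J.
Converting to MeV: E = 2.672 MeV ≈ 2.67 MeV.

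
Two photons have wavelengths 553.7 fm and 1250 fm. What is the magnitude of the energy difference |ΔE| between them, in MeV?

Using E = hc/λ: E₁ = 3.5876e-13 J, E₂ = 1.5892e-13 J.
|ΔE| = |3.5876e-13 − 1.5892e-13| = 2.00e-13 J = 1.25 MeV.

1.25 MeV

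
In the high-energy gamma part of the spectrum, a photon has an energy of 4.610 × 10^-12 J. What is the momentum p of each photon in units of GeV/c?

0.0288 GeV/c

The photon relation is p = E/c, giving p = 1.538 × 10^-20 kg·m/s.
Converting to GeV/c: p = 0.02877 GeV/c ≈ 0.0288 GeV/c.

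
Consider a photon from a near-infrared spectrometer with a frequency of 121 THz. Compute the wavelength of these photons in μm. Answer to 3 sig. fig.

Use c = 2.99792458e8 m/s.
First convert: f = 121 THz = 1.21e14 Hz.
Since λ = c/f for a photon, λ = 2.478e-6 m.
Converting to μm: λ = 2.478 μm ≈ 2.48 μm.

2.48 μm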